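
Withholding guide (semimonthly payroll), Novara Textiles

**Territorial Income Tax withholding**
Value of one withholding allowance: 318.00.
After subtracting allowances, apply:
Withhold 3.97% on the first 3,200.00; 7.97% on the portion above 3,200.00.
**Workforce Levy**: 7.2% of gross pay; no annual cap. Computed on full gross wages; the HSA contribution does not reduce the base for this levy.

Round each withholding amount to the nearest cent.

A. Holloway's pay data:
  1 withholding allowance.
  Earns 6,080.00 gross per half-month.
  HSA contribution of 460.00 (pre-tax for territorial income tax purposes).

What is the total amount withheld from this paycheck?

Territorial Income Tax: taxable = 6,080.00 − 460.00 − 1×318.00 = 5,302.00
  127.04 + 7.97% × (5,302.00 − 3,200.00) = 127.04 + 7.97% × 2,102.00 = 294.57
Workforce Levy: 7.2% × 6,080.00 = 437.76
Total: 294.57 + 437.76 = 732.33

732.33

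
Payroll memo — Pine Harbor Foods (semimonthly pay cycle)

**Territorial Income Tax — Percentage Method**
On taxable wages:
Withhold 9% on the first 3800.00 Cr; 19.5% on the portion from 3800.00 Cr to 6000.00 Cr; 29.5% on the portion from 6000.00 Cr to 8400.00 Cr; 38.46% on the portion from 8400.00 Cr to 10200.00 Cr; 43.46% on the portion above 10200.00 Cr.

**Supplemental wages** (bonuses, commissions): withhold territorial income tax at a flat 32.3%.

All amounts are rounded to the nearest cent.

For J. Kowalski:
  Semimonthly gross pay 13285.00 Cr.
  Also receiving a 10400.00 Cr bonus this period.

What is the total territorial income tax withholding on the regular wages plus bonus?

Territorial Income Tax: taxable = 13285.00 Cr
  2171.28 Cr + 43.46% × (13285.00 Cr − 10200.00 Cr) = 2171.28 Cr + 43.46% × 3085.00 Cr = 3512.02 Cr
Supplemental (32.3% flat on bonus): 32.3% × 10400.00 Cr = 3359.20 Cr
Total territorial income tax: 3512.02 Cr + 3359.20 Cr = 6871.22 Cr

6871.22 Cr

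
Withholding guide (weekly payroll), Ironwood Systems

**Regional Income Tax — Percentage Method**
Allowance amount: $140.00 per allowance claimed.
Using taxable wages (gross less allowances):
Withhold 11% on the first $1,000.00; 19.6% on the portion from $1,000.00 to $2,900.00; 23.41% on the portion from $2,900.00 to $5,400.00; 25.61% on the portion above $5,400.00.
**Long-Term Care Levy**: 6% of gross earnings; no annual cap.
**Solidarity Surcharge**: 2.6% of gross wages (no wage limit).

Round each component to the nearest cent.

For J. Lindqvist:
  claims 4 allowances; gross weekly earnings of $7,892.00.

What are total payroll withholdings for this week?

Regional Income Tax: taxable = $7,892.00 − 4×$140.00 = $7,332.00
  $1,067.65 + 25.61% × ($7,332.00 − $5,400.00) = $1,067.65 + 25.61% × $1,932.00 = $1,562.44
Long-Term Care Levy: 6% × $7,892.00 = $473.52
Solidarity Surcharge: 2.6% × $7,892.00 = $205.19
Total: $1,562.44 + $473.52 + $205.19 = $2,241.15

$2,241.15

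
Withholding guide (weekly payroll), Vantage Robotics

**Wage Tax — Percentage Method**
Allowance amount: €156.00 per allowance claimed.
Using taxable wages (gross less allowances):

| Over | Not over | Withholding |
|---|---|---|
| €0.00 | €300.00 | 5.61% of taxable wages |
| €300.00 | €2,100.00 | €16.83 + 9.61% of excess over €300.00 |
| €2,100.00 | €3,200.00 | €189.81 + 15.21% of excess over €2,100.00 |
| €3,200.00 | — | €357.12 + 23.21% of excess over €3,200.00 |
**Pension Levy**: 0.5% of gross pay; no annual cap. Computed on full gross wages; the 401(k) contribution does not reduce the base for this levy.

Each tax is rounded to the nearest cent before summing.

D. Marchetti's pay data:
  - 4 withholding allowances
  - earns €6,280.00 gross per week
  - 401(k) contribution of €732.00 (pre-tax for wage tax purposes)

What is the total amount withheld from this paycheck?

€788.66

Wage Tax: taxable = €6,280.00 − €732.00 − 4×€156.00 = €4,924.00
  €357.12 + 23.21% × (€4,924.00 − €3,200.00) = €357.12 + 23.21% × €1,724.00 = €757.26
Pension Levy: 0.5% × €6,280.00 = €31.40
Total: €757.26 + €31.40 = €788.66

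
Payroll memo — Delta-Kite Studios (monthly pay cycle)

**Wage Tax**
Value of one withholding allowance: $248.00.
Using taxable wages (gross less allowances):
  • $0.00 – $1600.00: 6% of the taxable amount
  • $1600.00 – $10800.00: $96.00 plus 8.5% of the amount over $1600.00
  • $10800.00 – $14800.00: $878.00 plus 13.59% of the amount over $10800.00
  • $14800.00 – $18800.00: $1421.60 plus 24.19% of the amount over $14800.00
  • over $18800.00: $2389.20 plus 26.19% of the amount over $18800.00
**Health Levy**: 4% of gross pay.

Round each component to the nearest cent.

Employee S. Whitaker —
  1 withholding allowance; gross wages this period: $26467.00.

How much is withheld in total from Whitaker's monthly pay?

$5390.92

Wage Tax: taxable = $26467.00 − 1×$248.00 = $26219.00
  $2389.20 + 26.19% × ($26219.00 − $18800.00) = $2389.20 + 26.19% × $7419.00 = $4332.24
Health Levy: 4% × $26467.00 = $1058.68
Total: $4332.24 + $1058.68 = $5390.92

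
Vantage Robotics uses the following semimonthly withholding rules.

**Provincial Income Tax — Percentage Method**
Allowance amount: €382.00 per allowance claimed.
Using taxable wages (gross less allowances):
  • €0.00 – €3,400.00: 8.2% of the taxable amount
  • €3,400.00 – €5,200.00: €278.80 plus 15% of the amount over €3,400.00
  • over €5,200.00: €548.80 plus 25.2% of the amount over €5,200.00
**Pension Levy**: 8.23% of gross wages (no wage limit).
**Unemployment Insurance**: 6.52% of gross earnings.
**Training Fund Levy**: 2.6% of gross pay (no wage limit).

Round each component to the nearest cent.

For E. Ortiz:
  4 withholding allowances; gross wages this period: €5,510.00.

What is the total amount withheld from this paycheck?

Provincial Income Tax: taxable = €5,510.00 − 4×€382.00 = €3,982.00
  €278.80 + 15% × (€3,982.00 − €3,400.00) = €278.80 + 15% × €582.00 = €366.10
Pension Levy: 8.23% × €5,510.00 = €453.47
Unemployment Insurance: 6.52% × €5,510.00 = €359.25
Training Fund Levy: 2.6% × €5,510.00 = €143.26
Total: €366.10 + €453.47 + €359.25 + €143.26 = €1,322.08

€1,322.08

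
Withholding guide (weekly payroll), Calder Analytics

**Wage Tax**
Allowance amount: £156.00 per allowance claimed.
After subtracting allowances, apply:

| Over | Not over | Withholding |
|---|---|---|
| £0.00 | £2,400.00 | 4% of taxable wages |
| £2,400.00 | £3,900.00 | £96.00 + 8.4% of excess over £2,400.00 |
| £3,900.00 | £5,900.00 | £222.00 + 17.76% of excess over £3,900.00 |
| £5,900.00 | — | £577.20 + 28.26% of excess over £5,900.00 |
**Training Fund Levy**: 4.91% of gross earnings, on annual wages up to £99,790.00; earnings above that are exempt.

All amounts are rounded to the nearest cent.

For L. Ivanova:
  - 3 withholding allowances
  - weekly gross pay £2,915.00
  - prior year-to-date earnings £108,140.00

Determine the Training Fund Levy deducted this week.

Training Fund Levy: YTD £108,140.00 ≥ cap £99,790.00 → £0.00

£0.00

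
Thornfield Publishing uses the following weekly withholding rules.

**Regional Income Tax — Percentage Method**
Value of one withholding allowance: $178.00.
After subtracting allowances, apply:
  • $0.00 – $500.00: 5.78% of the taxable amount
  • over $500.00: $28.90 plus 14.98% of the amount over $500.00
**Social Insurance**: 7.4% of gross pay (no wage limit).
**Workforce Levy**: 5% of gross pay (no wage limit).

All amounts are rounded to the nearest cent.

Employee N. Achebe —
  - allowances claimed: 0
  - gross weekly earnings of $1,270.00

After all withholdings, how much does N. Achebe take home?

$968.27

Regional Income Tax: taxable = $1,270.00
  $28.90 + 14.98% × ($1,270.00 − $500.00) = $28.90 + 14.98% × $770.00 = $144.25
Social Insurance: 7.4% × $1,270.00 = $93.98
Workforce Levy: 5% × $1,270.00 = $63.50
Total withheld: $144.25 + $93.98 + $63.50 = $301.73
Net pay: $1,270.00 − $301.73 = $968.27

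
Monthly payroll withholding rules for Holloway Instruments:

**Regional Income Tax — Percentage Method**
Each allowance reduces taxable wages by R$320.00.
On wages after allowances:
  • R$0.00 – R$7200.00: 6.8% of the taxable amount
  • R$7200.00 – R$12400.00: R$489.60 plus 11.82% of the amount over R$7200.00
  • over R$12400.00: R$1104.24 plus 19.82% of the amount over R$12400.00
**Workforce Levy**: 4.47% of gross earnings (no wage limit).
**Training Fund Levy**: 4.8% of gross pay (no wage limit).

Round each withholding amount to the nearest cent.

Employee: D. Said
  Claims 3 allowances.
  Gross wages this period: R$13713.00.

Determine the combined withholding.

Regional Income Tax: taxable = R$13713.00 − 3×R$320.00 = R$12753.00
  R$1104.24 + 19.82% × (R$12753.00 − R$12400.00) = R$1104.24 + 19.82% × R$353.00 = R$1174.20
Workforce Levy: 4.47% × R$13713.00 = R$612.97
Training Fund Levy: 4.8% × R$13713.00 = R$658.22
Total: R$1174.20 + R$612.97 + R$658.22 = R$2445.39

R$2445.39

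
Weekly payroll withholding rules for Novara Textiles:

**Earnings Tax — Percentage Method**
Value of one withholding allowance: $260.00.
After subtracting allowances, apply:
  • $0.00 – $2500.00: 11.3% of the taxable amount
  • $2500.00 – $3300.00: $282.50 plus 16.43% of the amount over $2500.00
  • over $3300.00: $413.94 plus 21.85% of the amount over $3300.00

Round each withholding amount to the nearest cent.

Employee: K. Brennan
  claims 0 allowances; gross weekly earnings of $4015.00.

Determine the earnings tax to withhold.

$570.17

Earnings Tax: taxable = $4015.00
  $413.94 + 21.85% × ($4015.00 − $3300.00) = $413.94 + 21.85% × $715.00 = $570.17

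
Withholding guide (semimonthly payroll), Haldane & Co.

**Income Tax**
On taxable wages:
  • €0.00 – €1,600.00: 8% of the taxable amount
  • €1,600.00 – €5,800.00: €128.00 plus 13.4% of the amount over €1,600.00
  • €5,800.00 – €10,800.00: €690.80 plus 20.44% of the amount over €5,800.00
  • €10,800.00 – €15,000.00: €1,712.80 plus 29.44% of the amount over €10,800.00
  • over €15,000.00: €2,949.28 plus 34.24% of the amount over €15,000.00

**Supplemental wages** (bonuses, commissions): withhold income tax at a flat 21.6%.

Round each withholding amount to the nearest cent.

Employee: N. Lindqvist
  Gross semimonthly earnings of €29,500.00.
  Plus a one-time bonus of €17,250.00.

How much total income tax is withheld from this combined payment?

€11,640.08

Income Tax: taxable = €29,500.00
  €2,949.28 + 34.24% × (€29,500.00 − €15,000.00) = €2,949.28 + 34.24% × €14,500.00 = €7,914.08
Supplemental (21.6% flat on bonus): 21.6% × €17,250.00 = €3,726.00
Total income tax: €7,914.08 + €3,726.00 = €11,640.08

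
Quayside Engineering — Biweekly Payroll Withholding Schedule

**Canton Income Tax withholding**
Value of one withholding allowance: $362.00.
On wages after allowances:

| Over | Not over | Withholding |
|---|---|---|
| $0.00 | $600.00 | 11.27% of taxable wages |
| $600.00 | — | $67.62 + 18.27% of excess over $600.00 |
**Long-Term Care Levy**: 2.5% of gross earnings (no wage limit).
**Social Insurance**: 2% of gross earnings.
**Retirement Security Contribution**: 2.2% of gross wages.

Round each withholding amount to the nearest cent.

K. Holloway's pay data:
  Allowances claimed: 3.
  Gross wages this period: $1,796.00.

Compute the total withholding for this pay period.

Canton Income Tax: taxable = $1,796.00 − 3×$362.00 = $710.00
  $67.62 + 18.27% × ($710.00 − $600.00) = $67.62 + 18.27% × $110.00 = $87.72
Long-Term Care Levy: 2.5% × $1,796.00 = $44.90
Social Insurance: 2% × $1,796.00 = $35.92
Retirement Security Contribution: 2.2% × $1,796.00 = $39.51
Total: $87.72 + $44.90 + $35.92 + $39.51 = $208.05

$208.05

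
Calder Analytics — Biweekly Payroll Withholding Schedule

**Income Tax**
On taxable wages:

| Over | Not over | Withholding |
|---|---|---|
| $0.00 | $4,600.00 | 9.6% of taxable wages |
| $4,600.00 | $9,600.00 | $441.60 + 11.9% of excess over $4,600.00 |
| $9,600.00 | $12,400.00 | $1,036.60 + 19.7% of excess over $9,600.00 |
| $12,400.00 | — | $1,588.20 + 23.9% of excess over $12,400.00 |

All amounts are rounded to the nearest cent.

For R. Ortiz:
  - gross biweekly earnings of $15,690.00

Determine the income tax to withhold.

$2,374.51

Income Tax: taxable = $15,690.00
  $1,588.20 + 23.9% × ($15,690.00 − $12,400.00) = $1,588.20 + 23.9% × $3,290.00 = $2,374.51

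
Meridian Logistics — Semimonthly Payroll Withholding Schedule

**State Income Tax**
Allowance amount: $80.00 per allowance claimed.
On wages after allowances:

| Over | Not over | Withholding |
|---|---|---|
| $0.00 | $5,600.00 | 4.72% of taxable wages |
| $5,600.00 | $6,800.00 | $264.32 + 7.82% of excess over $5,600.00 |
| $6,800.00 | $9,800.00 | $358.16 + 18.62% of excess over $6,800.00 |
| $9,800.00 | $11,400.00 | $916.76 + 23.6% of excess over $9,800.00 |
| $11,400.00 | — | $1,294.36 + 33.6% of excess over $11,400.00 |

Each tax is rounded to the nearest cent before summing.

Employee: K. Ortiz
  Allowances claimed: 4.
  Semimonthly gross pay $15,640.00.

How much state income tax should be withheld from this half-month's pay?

$2,611.48

State Income Tax: taxable = $15,640.00 − 4×$80.00 = $15,320.00
  $1,294.36 + 33.6% × ($15,320.00 − $11,400.00) = $1,294.36 + 33.6% × $3,920.00 = $2,611.48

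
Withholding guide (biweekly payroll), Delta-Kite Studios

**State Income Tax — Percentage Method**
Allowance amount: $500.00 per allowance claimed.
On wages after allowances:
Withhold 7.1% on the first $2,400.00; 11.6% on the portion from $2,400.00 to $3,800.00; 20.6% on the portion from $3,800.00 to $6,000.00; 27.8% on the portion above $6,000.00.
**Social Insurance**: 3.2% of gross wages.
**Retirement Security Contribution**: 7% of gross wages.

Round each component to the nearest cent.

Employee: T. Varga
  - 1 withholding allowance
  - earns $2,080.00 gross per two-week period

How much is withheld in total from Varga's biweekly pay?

$324.34

State Income Tax: taxable = $2,080.00 − 1×$500.00 = $1,580.00
  7.1% × $1,580.00 = $112.18
Social Insurance: 3.2% × $2,080.00 = $66.56
Retirement Security Contribution: 7% × $2,080.00 = $145.60
Total: $112.18 + $66.56 + $145.60 = $324.34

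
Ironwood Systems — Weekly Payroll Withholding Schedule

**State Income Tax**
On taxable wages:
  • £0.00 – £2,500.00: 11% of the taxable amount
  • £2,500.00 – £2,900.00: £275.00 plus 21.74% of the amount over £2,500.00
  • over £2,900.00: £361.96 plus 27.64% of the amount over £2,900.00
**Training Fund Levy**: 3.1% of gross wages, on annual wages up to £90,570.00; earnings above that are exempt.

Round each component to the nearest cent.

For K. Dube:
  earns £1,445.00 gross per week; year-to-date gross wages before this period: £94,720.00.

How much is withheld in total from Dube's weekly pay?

State Income Tax: taxable = £1,445.00
  11% × £1,445.00 = £158.95
Training Fund Levy: YTD £94,720.00 ≥ cap £90,570.00 → £0.00
Total: £158.95 + £0.00 = £158.95

£158.95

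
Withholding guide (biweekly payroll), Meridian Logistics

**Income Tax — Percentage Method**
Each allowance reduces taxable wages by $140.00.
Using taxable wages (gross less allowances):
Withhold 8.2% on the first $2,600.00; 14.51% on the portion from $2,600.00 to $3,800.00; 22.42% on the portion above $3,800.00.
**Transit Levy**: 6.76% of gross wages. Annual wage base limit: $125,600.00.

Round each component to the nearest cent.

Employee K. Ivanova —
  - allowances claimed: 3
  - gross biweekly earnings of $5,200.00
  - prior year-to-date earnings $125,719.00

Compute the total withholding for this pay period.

Income Tax: taxable = $5,200.00 − 3×$140.00 = $4,780.00
  $387.32 + 22.42% × ($4,780.00 − $3,800.00) = $387.32 + 22.42% × $980.00 = $607.04
Transit Levy: YTD $125,719.00 ≥ cap $125,600.00 → $0.00
Total: $607.04 + $0.00 = $607.04

$607.04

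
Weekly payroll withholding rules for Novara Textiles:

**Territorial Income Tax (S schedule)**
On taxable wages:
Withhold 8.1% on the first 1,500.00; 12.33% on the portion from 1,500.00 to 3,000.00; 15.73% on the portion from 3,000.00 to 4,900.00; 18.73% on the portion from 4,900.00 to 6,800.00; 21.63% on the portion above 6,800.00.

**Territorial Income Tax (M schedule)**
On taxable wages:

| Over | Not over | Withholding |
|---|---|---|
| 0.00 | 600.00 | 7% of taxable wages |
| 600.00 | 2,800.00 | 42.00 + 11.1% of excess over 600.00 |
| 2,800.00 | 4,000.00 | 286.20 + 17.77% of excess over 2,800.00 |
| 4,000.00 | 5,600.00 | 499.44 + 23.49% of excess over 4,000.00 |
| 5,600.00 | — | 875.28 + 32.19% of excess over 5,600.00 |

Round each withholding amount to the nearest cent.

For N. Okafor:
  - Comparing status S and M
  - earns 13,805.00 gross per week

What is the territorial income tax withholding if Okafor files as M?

Territorial Income Tax (M): taxable = 13,805.00
  875.28 + 32.19% × (13,805.00 − 5,600.00) = 875.28 + 32.19% × 8,205.00 = 3,516.47

3,516.47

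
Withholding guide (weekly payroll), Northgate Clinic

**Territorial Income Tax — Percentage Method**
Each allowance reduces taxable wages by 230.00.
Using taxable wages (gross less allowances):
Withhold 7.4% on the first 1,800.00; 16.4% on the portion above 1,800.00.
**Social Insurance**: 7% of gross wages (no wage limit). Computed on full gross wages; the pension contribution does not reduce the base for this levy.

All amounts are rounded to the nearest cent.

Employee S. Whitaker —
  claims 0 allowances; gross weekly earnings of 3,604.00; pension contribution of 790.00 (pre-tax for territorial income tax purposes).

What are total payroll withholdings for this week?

Territorial Income Tax: taxable = 3,604.00 − 790.00 = 2,814.00
  133.20 + 16.4% × (2,814.00 − 1,800.00) = 133.20 + 16.4% × 1,014.00 = 299.50
Social Insurance: 7% × 3,604.00 = 252.28
Total: 299.50 + 252.28 = 551.78

551.78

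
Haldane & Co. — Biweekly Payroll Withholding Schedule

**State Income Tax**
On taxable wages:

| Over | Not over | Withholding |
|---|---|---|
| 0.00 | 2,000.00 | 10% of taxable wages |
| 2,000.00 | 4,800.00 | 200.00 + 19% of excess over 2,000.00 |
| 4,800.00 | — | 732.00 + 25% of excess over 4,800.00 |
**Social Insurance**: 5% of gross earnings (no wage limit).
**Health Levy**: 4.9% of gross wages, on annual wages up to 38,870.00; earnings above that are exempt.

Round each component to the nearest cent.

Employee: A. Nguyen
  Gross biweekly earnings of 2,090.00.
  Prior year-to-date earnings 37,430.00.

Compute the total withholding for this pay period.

State Income Tax: taxable = 2,090.00
  200.00 + 19% × (2,090.00 − 2,000.00) = 200.00 + 19% × 90.00 = 217.10
Social Insurance: 5% × 2,090.00 = 104.50
Health Levy: cap 38,870.00 − YTD 37,430.00 = 1,440.00 subject; 4.9% × 1,440.00 = 70.56
Total: 217.10 + 104.50 + 70.56 = 392.16

392.16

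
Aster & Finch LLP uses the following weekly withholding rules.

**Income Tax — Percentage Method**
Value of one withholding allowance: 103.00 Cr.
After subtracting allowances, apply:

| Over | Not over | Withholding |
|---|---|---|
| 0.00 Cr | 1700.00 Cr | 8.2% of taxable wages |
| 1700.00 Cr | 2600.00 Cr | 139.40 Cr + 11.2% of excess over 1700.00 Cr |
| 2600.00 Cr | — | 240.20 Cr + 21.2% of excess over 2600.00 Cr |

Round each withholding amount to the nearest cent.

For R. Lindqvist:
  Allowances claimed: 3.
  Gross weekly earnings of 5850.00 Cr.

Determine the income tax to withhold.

863.69 Cr

Income Tax: taxable = 5850.00 Cr − 3×103.00 Cr = 5541.00 Cr
  240.20 Cr + 21.2% × (5541.00 Cr − 2600.00 Cr) = 240.20 Cr + 21.2% × 2941.00 Cr = 863.69 Cr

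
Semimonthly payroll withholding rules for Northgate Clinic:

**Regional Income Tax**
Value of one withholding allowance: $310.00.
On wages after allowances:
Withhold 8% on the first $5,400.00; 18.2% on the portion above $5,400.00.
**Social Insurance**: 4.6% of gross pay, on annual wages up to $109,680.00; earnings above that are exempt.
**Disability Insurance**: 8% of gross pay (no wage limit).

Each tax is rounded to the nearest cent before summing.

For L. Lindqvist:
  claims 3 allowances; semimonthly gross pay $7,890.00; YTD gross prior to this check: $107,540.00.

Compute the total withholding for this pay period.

$1,445.56

Regional Income Tax: taxable = $7,890.00 − 3×$310.00 = $6,960.00
  $432.00 + 18.2% × ($6,960.00 − $5,400.00) = $432.00 + 18.2% × $1,560.00 = $715.92
Social Insurance: cap $109,680.00 − YTD $107,540.00 = $2,140.00 subject; 4.6% × $2,140.00 = $98.44
Disability Insurance: 8% × $7,890.00 = $631.20
Total: $715.92 + $98.44 + $631.20 = $1,445.56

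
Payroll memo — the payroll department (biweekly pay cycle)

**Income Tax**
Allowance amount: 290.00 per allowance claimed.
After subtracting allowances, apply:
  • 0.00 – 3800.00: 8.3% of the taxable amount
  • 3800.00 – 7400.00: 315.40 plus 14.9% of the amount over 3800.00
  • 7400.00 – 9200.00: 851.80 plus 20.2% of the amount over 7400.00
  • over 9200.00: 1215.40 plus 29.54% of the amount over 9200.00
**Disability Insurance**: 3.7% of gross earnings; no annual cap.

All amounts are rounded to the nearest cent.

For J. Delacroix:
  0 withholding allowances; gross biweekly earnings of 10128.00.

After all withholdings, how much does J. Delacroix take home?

Income Tax: taxable = 10128.00
  1215.40 + 29.54% × (10128.00 − 9200.00) = 1215.40 + 29.54% × 928.00 = 1489.53
Disability Insurance: 3.7% × 10128.00 = 374.74
Total withheld: 1489.53 + 374.74 = 1864.27
Net pay: 10128.00 − 1864.27 = 8263.73

8263.73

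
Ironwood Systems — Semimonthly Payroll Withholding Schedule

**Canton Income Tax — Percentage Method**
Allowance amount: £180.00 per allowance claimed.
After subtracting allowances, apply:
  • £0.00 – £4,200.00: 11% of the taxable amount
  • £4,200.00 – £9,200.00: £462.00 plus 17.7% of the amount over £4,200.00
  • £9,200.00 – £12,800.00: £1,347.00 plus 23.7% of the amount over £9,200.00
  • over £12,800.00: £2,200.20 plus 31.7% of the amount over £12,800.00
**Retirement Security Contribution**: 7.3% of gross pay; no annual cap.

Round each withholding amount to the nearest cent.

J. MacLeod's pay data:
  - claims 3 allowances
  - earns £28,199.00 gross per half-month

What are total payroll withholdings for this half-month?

Canton Income Tax: taxable = £28,199.00 − 3×£180.00 = £27,659.00
  £2,200.20 + 31.7% × (£27,659.00 − £12,800.00) = £2,200.20 + 31.7% × £14,859.00 = £6,910.50
Retirement Security Contribution: 7.3% × £28,199.00 = £2,058.53
Total: £6,910.50 + £2,058.53 = £8,969.03

£8,969.03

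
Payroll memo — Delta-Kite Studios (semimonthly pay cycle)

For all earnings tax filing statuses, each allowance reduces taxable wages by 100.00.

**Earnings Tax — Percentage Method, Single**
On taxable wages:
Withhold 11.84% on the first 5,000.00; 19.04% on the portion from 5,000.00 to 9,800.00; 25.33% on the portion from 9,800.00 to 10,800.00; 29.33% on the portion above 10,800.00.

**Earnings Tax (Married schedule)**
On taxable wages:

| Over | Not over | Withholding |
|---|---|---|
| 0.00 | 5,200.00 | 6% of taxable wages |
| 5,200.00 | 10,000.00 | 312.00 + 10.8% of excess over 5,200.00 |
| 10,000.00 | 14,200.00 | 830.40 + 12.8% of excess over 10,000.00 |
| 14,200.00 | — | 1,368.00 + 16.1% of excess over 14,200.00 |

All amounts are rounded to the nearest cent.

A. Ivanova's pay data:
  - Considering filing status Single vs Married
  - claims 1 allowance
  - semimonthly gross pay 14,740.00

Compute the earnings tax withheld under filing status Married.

1,438.84

Earnings Tax (Married): taxable = 14,740.00 − 1×100.00 = 14,640.00
  1,368.00 + 16.1% × (14,640.00 − 14,200.00) = 1,368.00 + 16.1% × 440.00 = 1,438.84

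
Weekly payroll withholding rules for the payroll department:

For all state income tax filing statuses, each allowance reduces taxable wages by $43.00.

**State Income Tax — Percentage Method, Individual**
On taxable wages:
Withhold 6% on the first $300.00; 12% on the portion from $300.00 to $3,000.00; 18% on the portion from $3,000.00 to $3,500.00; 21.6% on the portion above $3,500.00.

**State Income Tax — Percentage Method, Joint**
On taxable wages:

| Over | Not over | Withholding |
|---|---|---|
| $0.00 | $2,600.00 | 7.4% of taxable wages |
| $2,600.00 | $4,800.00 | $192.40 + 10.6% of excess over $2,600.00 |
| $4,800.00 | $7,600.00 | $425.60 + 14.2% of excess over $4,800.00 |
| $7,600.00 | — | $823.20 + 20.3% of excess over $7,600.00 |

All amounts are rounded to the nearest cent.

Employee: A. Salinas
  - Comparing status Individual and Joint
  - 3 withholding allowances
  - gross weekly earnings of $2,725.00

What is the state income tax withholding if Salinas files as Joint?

$192.10

State Income Tax (Joint): taxable = $2,725.00 − 3×$43.00 = $2,596.00
  7.4% × $2,596.00 = $192.10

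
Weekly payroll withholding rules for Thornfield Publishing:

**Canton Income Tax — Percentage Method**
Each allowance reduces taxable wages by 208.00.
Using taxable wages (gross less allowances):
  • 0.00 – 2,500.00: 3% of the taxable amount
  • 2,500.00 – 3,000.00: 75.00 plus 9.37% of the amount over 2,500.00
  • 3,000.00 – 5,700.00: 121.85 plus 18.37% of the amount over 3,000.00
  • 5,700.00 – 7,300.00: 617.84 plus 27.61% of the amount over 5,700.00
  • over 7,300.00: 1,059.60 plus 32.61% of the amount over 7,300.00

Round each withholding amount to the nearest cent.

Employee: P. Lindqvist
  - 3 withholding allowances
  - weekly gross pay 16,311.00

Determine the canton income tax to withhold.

Canton Income Tax: taxable = 16,311.00 − 3×208.00 = 15,687.00
  1,059.60 + 32.61% × (15,687.00 − 7,300.00) = 1,059.60 + 32.61% × 8,387.00 = 3,794.60

3,794.60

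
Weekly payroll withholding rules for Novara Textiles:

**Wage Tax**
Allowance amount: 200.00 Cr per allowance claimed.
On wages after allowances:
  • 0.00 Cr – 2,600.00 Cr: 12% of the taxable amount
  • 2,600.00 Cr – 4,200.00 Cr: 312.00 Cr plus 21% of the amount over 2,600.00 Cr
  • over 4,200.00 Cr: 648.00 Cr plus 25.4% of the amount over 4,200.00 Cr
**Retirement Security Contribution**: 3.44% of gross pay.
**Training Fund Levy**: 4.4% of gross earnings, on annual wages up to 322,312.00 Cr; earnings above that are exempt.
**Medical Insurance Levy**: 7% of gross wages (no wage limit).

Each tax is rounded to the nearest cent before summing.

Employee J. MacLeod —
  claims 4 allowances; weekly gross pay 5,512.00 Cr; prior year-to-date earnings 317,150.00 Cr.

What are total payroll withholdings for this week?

Wage Tax: taxable = 5,512.00 Cr − 4×200.00 Cr = 4,712.00 Cr
  648.00 Cr + 25.4% × (4,712.00 Cr − 4,200.00 Cr) = 648.00 Cr + 25.4% × 512.00 Cr = 778.05 Cr
Retirement Security Contribution: 3.44% × 5,512.00 Cr = 189.61 Cr
Training Fund Levy: cap 322,312.00 Cr − YTD 317,150.00 Cr = 5,162.00 Cr subject; 4.4% × 5,162.00 Cr = 227.13 Cr
Medical Insurance Levy: 7% × 5,512.00 Cr = 385.84 Cr
Total: 778.05 Cr + 189.61 Cr + 227.13 Cr + 385.84 Cr = 1,580.63 Cr

1,580.63 Cr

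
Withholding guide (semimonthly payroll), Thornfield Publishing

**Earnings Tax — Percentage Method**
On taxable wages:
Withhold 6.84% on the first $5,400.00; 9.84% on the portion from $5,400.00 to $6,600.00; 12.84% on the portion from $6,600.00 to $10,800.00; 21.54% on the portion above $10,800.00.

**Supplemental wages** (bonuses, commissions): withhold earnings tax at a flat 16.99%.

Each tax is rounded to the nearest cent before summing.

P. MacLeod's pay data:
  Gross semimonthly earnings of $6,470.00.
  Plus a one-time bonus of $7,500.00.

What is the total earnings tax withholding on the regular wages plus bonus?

$1,748.90

Earnings Tax: taxable = $6,470.00
  $369.36 + 9.84% × ($6,470.00 − $5,400.00) = $369.36 + 9.84% × $1,070.00 = $474.65
Supplemental (16.99% flat on bonus): 16.99% × $7,500.00 = $1,274.25
Total earnings tax: $474.65 + $1,274.25 = $1,748.90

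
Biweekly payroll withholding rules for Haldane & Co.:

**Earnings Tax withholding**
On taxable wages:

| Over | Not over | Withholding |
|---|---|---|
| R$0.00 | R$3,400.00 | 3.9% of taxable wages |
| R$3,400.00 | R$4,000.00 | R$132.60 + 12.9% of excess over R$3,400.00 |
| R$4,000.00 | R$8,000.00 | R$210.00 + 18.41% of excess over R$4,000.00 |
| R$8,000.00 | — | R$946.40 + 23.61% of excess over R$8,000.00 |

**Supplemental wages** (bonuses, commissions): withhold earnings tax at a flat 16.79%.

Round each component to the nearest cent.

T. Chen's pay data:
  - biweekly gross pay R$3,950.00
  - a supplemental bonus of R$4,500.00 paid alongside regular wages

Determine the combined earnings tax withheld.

R$959.10

Earnings Tax: taxable = R$3,950.00
  R$132.60 + 12.9% × (R$3,950.00 − R$3,400.00) = R$132.60 + 12.9% × R$550.00 = R$203.55
Supplemental (16.79% flat on bonus): 16.79% × R$4,500.00 = R$755.55
Total earnings tax: R$203.55 + R$755.55 = R$959.10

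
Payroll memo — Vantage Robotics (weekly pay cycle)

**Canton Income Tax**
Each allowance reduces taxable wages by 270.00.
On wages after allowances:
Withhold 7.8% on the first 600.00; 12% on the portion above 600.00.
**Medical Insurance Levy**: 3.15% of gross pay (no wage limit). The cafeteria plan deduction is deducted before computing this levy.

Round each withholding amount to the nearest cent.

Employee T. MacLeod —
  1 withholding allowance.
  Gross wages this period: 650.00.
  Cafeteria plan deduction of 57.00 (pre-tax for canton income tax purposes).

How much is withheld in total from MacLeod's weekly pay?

Canton Income Tax: taxable = 650.00 − 57.00 − 1×270.00 = 323.00
  7.8% × 323.00 = 25.19
Medical Insurance Levy: 3.15% × 593.00 = 18.68
Total: 25.19 + 18.68 = 43.87

43.87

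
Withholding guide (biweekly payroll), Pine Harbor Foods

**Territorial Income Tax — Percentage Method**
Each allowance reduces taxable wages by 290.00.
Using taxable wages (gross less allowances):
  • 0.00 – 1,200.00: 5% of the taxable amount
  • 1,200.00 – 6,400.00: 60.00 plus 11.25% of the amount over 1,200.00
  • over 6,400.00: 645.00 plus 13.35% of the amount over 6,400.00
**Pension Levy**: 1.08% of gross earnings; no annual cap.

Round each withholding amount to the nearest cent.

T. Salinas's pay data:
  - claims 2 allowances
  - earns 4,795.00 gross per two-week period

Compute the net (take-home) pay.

4,344.02

Territorial Income Tax: taxable = 4,795.00 − 2×290.00 = 4,215.00
  60.00 + 11.25% × (4,215.00 − 1,200.00) = 60.00 + 11.25% × 3,015.00 = 399.19
Pension Levy: 1.08% × 4,795.00 = 51.79
Total withheld: 399.19 + 51.79 = 450.98
Net pay: 4,795.00 − 450.98 = 4,344.02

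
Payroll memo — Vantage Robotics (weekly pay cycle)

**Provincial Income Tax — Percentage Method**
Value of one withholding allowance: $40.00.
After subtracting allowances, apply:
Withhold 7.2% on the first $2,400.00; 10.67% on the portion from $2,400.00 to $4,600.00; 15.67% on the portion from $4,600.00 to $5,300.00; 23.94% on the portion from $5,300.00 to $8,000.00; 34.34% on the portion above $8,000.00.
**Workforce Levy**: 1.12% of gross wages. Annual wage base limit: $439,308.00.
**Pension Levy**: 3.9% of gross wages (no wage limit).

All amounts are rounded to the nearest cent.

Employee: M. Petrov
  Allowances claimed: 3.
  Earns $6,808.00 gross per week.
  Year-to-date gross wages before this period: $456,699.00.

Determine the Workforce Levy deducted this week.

Workforce Levy: YTD $456,699.00 ≥ cap $439,308.00 → $0.00

$0.00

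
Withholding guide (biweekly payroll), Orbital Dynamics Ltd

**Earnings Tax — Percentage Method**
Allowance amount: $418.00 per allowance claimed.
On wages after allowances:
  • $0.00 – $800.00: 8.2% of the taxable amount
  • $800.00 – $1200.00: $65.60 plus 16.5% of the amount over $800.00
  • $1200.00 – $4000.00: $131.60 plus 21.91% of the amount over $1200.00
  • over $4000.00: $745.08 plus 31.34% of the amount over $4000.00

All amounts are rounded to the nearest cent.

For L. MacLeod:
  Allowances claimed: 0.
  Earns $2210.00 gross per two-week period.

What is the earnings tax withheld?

Earnings Tax: taxable = $2210.00
  $131.60 + 21.91% × ($2210.00 − $1200.00) = $131.60 + 21.91% × $1010.00 = $352.89

$352.89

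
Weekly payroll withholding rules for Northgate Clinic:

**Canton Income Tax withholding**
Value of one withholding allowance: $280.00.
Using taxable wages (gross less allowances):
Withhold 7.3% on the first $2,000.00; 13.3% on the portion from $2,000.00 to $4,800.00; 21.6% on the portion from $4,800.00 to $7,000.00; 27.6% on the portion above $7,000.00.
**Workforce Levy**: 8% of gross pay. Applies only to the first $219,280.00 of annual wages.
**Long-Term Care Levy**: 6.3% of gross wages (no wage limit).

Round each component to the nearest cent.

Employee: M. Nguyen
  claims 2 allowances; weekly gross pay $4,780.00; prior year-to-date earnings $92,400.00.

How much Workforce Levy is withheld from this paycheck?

$382.40

Workforce Levy: 8% × $4,780.00 = $382.40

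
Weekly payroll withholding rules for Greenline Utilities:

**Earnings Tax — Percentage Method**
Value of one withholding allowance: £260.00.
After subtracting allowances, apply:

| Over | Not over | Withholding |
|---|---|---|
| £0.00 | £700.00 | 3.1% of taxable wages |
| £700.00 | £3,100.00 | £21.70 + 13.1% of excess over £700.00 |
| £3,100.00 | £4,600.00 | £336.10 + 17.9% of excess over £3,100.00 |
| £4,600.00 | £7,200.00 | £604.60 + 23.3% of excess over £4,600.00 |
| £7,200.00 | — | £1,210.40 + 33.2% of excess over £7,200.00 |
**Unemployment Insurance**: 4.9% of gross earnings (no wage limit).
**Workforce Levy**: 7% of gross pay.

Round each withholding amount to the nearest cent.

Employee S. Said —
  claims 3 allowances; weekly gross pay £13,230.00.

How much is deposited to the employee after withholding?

£8,702.23

Earnings Tax: taxable = £13,230.00 − 3×£260.00 = £12,450.00
  £1,210.40 + 33.2% × (£12,450.00 − £7,200.00) = £1,210.40 + 33.2% × £5,250.00 = £2,953.40
Unemployment Insurance: 4.9% × £13,230.00 = £648.27
Workforce Levy: 7% × £13,230.00 = £926.10
Total withheld: £2,953.40 + £648.27 + £926.10 = £4,527.77
Net pay: £13,230.00 − £4,527.77 = £8,702.23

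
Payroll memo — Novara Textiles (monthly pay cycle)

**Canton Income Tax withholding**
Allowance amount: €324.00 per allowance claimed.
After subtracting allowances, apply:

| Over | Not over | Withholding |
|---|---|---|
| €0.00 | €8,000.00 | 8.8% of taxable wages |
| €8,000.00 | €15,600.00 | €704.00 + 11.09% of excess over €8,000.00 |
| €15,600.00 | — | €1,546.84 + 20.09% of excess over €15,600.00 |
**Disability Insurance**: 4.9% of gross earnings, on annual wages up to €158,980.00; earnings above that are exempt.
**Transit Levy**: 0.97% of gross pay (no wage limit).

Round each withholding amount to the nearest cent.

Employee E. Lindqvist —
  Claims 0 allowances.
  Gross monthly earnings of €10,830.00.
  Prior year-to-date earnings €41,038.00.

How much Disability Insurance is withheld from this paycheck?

Disability Insurance: 4.9% × €10,830.00 = €530.67

€530.67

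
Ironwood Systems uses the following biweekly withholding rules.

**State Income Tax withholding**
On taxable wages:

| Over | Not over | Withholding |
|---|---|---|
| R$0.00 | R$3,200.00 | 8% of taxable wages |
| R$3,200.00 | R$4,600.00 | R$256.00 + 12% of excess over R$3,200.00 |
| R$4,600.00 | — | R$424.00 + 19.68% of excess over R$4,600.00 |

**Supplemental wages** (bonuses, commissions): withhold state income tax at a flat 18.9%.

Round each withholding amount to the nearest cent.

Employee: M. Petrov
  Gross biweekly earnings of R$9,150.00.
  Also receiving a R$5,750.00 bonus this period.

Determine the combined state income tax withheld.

R$2,406.19

State Income Tax: taxable = R$9,150.00
  R$424.00 + 19.68% × (R$9,150.00 − R$4,600.00) = R$424.00 + 19.68% × R$4,550.00 = R$1,319.44
Supplemental (18.9% flat on bonus): 18.9% × R$5,750.00 = R$1,086.75
Total state income tax: R$1,319.44 + R$1,086.75 = R$2,406.19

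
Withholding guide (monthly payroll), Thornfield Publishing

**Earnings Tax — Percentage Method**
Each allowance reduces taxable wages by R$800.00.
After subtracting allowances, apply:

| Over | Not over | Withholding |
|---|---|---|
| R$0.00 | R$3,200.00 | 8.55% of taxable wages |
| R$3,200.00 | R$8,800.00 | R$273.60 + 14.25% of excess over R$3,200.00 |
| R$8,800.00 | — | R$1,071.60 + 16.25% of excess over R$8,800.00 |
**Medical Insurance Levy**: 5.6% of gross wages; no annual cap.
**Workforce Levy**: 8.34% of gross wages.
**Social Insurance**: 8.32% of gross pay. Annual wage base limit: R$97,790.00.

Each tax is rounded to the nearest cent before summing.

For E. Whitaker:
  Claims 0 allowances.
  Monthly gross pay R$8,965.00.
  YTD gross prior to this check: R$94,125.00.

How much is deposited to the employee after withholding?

R$6,311.94

Earnings Tax: taxable = R$8,965.00
  R$1,071.60 + 16.25% × (R$8,965.00 − R$8,800.00) = R$1,071.60 + 16.25% × R$165.00 = R$1,098.41
Medical Insurance Levy: 5.6% × R$8,965.00 = R$502.04
Workforce Levy: 8.34% × R$8,965.00 = R$747.68
Social Insurance: cap R$97,790.00 − YTD R$94,125.00 = R$3,665.00 subject; 8.32% × R$3,665.00 = R$304.93
Total withheld: R$1,098.41 + R$502.04 + R$747.68 + R$304.93 = R$2,653.06
Net pay: R$8,965.00 − R$2,653.06 = R$6,311.94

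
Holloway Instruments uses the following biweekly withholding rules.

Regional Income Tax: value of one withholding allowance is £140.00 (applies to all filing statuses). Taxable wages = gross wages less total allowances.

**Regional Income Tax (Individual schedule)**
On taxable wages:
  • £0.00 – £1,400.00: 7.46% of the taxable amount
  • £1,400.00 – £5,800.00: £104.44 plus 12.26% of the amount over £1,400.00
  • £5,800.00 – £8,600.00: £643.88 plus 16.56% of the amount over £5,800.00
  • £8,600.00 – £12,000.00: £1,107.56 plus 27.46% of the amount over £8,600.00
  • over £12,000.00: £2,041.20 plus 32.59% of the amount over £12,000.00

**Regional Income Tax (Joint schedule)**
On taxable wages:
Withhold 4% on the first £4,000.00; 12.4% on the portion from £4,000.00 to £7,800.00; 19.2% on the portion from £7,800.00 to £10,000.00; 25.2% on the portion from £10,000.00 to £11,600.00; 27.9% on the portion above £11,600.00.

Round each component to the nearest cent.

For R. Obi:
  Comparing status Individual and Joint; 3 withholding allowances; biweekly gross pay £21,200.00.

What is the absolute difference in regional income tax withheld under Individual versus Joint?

Regional Income Tax (Individual): taxable = £21,200.00 − 3×£140.00 = £20,780.00
  £2,041.20 + 32.59% × (£20,780.00 − £12,000.00) = £2,041.20 + 32.59% × £8,780.00 = £4,902.60
Regional Income Tax (Joint): taxable = £21,200.00 − 3×£140.00 = £20,780.00
  £1,456.80 + 27.9% × (£20,780.00 − £11,600.00) = £1,456.80 + 27.9% × £9,180.00 = £4,018.02
Difference: |£4,902.60 − £4,018.02| = £884.58 (higher under Individual)

£884.58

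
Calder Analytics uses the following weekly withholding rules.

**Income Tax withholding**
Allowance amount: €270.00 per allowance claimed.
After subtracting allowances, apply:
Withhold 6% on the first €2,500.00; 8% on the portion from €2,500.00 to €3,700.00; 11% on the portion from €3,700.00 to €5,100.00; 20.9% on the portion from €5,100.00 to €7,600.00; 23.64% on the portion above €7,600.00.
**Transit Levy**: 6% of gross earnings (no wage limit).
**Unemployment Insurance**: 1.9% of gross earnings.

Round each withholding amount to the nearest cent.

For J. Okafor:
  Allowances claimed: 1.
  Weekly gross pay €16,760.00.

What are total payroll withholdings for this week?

€4,348.14

Income Tax: taxable = €16,760.00 − 1×€270.00 = €16,490.00
  €922.50 + 23.64% × (€16,490.00 − €7,600.00) = €922.50 + 23.64% × €8,890.00 = €3,024.10
Transit Levy: 6% × €16,760.00 = €1,005.60
Unemployment Insurance: 1.9% × €16,760.00 = €318.44
Total: €3,024.10 + €1,005.60 + €318.44 = €4,348.14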